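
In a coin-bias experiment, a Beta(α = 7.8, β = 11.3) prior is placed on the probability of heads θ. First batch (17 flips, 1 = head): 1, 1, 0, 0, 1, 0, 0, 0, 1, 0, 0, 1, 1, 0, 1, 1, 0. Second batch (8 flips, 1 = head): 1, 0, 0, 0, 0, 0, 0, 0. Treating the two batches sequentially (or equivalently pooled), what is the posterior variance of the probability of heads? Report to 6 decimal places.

The Beta prior is conjugate to a Binomial/Bernoulli likelihood; the update adds successes to α and failures to β.
After batch 1: Beta(7.8+8, 11.3+9) = Beta(15.8, 20.3).
After batch 2: Beta(15.8+1, 20.3+7) = Beta(16.8, 27.3).
Var = αβ/((α+β)²(α+β+1)) = 16.8·27.3/(44.1²·45.1) = 0.005229.

0.005229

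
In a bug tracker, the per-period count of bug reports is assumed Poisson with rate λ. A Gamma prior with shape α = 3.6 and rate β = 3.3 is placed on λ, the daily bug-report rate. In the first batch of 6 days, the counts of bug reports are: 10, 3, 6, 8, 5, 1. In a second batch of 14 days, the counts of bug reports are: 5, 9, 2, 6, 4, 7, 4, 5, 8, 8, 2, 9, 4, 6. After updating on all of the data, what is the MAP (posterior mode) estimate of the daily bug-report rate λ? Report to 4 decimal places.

With a Gamma(shape α, rate β) prior, the Poisson likelihood is conjugate: the posterior is Gamma(α + ΣXᵢ, β + n).
Batch 1: sum of counts S = 33 over n = 6 days.
After batch 1: Gamma(α+S, β+n) = Gamma(3.6+33, 3.3+6) = Gamma(36.6, 9.3).
Batch 2: sum of counts S = 79 over n = 14 days.
After batch 2: Gamma(α+S, β+n) = Gamma(36.6+79, 9.3+14) = Gamma(115.6, 23.3).
Mode of Gamma(α,β) for α≥1 is (α−1)/β = 114.6/23.3 = 4.9185.

4.9185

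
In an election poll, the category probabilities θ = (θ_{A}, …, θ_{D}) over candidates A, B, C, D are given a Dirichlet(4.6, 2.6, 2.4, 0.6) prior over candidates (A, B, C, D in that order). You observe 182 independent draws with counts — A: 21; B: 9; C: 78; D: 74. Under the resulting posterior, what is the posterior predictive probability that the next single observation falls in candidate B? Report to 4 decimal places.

The Dirichlet prior is conjugate to the Multinomial likelihood: each posterior αⱼ = prior αⱼ + observed count nⱼ.
Posterior concentration: (25.6, 11.6, 80.4, 74.6), total = 192.2.
P(next = B | data) = α_{B}/Σα = 0.0604.

0.0604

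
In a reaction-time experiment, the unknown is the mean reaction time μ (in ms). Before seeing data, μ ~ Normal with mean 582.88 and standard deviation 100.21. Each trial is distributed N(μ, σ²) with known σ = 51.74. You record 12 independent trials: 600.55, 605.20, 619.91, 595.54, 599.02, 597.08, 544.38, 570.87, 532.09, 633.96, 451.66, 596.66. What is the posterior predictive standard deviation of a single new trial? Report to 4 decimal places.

For Normal data with known variance σ², a Normal(μ₀, σ₀²) prior on μ is conjugate. Posterior precision = 1/σ₀² + n/σ²; posterior mean is the precision-weighted average of μ₀ and x̄.
σ₀² = 100.21² = 10042.0441, σ² = 51.74² = 2677.0276; σ² + n·σ₀² = 2677.0276 + 12·10042.0441 = 123181.5568.
Posterior precision = 1/σ₀² + n/σ² = 1/10042.0441 + 12/2677.0276 = (σ² + n·σ₀²)/(σ₀²σ²) = 123181.5568/(10042.0441·2677.0276); posterior variance σₙ² = σ₀²σ²/(σ² + n·σ₀²) = 10042.0441·2677.0276/123181.5568 = 218.237453.
Predictive variance for one new observation = σₙ² + σ² = 10042.0441·2677.0276/123181.5568 + 2677.0276 = σ²·(σ₀² + 123181.5568)/123181.5568 = 2677.0276·133223.6009/123181.5568 = 2895.265053; SD = √(2677.0276·133223.6009/123181.5568) = 53.8077.

53.8077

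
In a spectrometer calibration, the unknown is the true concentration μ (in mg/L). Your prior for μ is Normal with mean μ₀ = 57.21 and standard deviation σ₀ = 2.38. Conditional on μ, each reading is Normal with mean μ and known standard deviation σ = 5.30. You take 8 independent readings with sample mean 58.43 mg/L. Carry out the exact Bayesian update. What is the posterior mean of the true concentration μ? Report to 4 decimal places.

57.9631

For Normal data with known variance σ², a Normal(μ₀, σ₀²) prior on μ is conjugate. Posterior precision = 1/σ₀² + n/σ²; posterior mean is the precision-weighted average of μ₀ and x̄.
n·x̄ = 8·58.43 = 467.44.
σ₀² = 2.38² = 5.6644, σ² = 5.30² = 28.09; σ² + n·σ₀² = 28.09 + 8·5.6644 = 73.4052.
Posterior mean = (μ₀/σ₀² + n·x̄/σ²)/(1/σ₀² + n/σ²) = (σ²·μ₀ + σ₀²·n·x̄)/(σ² + n·σ₀²) = (28.09·57.21 + 5.6644·467.44)/73.4052 = 4254.796036/73.4052 = 57.9631.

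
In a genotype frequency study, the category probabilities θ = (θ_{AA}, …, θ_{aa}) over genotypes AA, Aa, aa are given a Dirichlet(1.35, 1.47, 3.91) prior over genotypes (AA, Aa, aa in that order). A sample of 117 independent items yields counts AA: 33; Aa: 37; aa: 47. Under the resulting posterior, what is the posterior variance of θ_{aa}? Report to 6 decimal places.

0.001941

The Dirichlet prior is conjugate to the Multinomial likelihood: each posterior αⱼ = prior αⱼ + observed count nⱼ.
Posterior concentration: (34.35, 38.47, 50.91), total = 123.73.
Var[θ_j] = α_j(Σα−α_j)/((Σα)²(Σα+1)) = 50.91·72.82/(123.73²·124.73) = 0.001941.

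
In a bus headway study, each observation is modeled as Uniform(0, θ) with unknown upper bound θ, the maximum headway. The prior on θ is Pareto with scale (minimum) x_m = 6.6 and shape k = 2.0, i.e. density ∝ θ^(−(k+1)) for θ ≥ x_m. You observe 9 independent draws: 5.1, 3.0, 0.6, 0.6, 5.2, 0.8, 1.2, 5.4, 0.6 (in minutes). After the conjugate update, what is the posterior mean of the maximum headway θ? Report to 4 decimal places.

A Pareto(scale x_m, shape k) prior on the upper bound θ of Uniform(0, θ) is conjugate: posterior is Pareto(max(x_m, max xᵢ), k + n).
Sample maximum = 5.4; prior scale x_m = 6.6 → posterior scale = max = 6.6.
Posterior shape = 2.0 + 9 = 11.0.
E[θ|data] = k·x_m/(k−1) = 11.0·6.6/10.0 = 7.2600.

7.2600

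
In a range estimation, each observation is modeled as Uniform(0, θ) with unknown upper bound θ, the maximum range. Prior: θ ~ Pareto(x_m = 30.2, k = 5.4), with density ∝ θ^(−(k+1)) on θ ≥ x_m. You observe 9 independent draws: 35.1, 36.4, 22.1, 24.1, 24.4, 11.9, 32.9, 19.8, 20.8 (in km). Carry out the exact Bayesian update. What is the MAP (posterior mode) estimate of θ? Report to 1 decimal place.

A Pareto(scale x_m, shape k) prior on the upper bound θ of Uniform(0, θ) is conjugate: posterior is Pareto(max(x_m, max xᵢ), k + n).
Sample maximum = 36.4; prior scale x_m = 30.2 → posterior scale = max = 36.4.
Posterior shape = 5.4 + 9 = 14.4.
The Pareto density is decreasing on [x_m, ∞), so the mode is x_m = 36.4.

36.4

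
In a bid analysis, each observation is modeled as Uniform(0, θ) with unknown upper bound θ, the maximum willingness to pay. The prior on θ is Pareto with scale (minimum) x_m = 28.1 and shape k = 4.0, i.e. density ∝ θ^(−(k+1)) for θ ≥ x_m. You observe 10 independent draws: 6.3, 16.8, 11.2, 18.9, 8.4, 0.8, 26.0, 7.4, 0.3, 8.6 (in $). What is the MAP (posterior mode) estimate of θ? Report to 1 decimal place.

28.1

A Pareto(scale x_m, shape k) prior on the upper bound θ of Uniform(0, θ) is conjugate: posterior is Pareto(max(x_m, max xᵢ), k + n).
Sample maximum = 26.0; prior scale x_m = 28.1 → posterior scale = max = 28.1.
Posterior shape = 4.0 + 10 = 14.0.
The Pareto density is decreasing on [x_m, ∞), so the mode is x_m = 28.1.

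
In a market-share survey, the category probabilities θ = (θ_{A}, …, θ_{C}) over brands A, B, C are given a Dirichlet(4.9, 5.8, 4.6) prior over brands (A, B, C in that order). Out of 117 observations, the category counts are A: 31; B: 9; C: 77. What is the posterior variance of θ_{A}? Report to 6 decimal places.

0.001483

The Dirichlet prior is conjugate to the Multinomial likelihood: each posterior αⱼ = prior αⱼ + observed count nⱼ.
Posterior concentration: (35.9, 14.8, 81.6), total = 132.3.
Var[θ_j] = α_j(Σα−α_j)/((Σα)²(Σα+1)) = 35.9·96.4/(132.3²·133.3) = 0.001483.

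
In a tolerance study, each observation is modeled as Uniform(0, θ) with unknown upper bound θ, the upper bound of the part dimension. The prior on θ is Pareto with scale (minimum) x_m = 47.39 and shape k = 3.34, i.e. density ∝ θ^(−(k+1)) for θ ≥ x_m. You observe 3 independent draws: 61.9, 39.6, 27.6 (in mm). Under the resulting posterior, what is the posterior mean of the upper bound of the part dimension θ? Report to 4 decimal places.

A Pareto(scale x_m, shape k) prior on the upper bound θ of Uniform(0, θ) is conjugate: posterior is Pareto(max(x_m, max xᵢ), k + n).
Sample maximum = 61.9; prior scale x_m = 47.39 → posterior scale = max = 61.90.
Posterior shape = 3.34 + 3 = 6.34.
E[θ|data] = k·x_m/(k−1) = 6.34·61.90/5.34 = 73.4918.

73.4918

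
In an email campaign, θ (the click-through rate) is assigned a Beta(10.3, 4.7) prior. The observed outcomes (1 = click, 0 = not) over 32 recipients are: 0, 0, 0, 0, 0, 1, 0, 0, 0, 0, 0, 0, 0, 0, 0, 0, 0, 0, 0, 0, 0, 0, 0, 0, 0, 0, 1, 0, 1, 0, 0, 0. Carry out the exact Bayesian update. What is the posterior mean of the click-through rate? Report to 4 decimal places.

0.2830

The Beta prior is conjugate to a Binomial/Bernoulli likelihood; the update adds successes to α and failures to β.
Posterior: Beta(α+k, β+n−k) = Beta(10.3+3, 4.7+29) = Beta(13.3, 33.7).
Posterior mean = α/(α+β) = 13.3/47.0 = 0.2830.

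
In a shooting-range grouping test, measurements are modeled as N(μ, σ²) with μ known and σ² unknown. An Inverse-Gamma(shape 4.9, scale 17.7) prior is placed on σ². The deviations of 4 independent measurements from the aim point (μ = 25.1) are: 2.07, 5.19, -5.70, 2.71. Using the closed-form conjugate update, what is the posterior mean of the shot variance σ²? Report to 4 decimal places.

9.0216

With known mean μ and an Inverse-Gamma(α, β) prior on σ², the Normal likelihood is conjugate: posterior is Inv-Gamma(α + n/2, β + Σ(xᵢ−μ)²/2).
Σ(xᵢ−μ)² = (2.07)² + (5.19)² + (-5.70)² + (2.71)² = 71.0551.
Posterior: Inv-Gamma(4.9 + 4/2, 17.7 + 71.0551/2) = Inv-Gamma(6.90, 53.22755).
E[σ²|data] = β/(α−1) = 53.22755/5.90 = 9.0216.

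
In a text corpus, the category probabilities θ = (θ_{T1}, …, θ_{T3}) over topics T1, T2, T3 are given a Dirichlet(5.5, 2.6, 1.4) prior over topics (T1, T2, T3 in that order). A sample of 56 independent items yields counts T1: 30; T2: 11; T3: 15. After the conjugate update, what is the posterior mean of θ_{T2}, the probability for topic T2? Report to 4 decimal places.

The Dirichlet prior is conjugate to the Multinomial likelihood: each posterior αⱼ = prior αⱼ + observed count nⱼ.
Posterior concentration: (35.5, 13.6, 16.4), total = 65.5.
E[θ_{T2}|data] = α_{T2}/Σα = 13.6/65.5 = 0.2076.

0.2076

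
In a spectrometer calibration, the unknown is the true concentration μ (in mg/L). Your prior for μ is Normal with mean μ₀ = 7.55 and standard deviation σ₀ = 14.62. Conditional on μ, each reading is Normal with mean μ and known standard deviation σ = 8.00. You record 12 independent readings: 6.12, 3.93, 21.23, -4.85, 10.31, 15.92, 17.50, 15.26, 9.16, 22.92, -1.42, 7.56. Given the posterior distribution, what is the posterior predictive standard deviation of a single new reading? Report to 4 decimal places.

For Normal data with known variance σ², a Normal(μ₀, σ₀²) prior on μ is conjugate. Posterior precision = 1/σ₀² + n/σ²; posterior mean is the precision-weighted average of μ₀ and x̄.
σ₀² = 14.62² = 213.7444, σ² = 8.00² = 64; σ² + n·σ₀² = 64 + 12·213.7444 = 2628.9328.
Posterior precision = 1/σ₀² + n/σ² = 1/213.7444 + 12/64 = (σ² + n·σ₀²)/(σ₀²σ²) = 2628.9328/(213.7444·64); posterior variance σₙ² = σ₀²σ²/(σ² + n·σ₀²) = 213.7444·64/2628.9328 = 5.203496.
Predictive variance for one new observation = σₙ² + σ² = 213.7444·64/2628.9328 + 64 = σ²·(σ₀² + 2628.9328)/2628.9328 = 64·2842.6772/2628.9328 = 69.203496; SD = √(64·2842.6772/2628.9328) = 8.3189.

8.3189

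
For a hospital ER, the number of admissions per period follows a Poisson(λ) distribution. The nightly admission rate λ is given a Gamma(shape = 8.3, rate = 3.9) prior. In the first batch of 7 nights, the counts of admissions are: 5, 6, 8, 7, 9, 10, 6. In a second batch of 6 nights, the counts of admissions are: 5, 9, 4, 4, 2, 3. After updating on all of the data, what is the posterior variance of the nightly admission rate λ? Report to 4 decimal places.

0.3022

With a Gamma(shape α, rate β) prior, the Poisson likelihood is conjugate: the posterior is Gamma(α + ΣXᵢ, β + n).
Batch 1: sum of counts S = 51 over n = 7 nights.
After batch 1: Gamma(α+S, β+n) = Gamma(8.3+51, 3.9+7) = Gamma(59.3, 10.9).
Batch 2: sum of counts S = 27 over n = 6 nights.
After batch 2: Gamma(α+S, β+n) = Gamma(59.3+27, 10.9+6) = Gamma(86.3, 16.9).
Var = α/β² = 86.3/16.9² = 0.3022.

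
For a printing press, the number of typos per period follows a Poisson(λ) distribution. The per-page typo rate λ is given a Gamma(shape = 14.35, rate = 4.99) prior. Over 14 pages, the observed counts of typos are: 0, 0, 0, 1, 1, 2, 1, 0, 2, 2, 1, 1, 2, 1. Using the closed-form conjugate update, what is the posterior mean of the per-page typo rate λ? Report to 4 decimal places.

With a Gamma(shape α, rate β) prior, the Poisson likelihood is conjugate: the posterior is Gamma(α + ΣXᵢ, β + n).
Sum of counts S = 14 over n = 14 pages.
Posterior: Gamma(α+S, β+n) = Gamma(14.35+14, 4.99+14) = Gamma(28.35, 18.99).
Posterior mean = α/β = 28.35/18.99 = 1.4929.

1.4929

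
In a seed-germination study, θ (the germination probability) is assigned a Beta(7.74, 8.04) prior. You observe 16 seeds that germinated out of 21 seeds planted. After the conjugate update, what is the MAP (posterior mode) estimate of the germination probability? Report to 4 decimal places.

The Beta prior is conjugate to a Binomial/Bernoulli likelihood; the update adds successes to α and failures to β.
Posterior: Beta(α+k, β+n−k) = Beta(7.74+16, 8.04+5) = Beta(23.74, 13.04).
Mode of Beta(a,b) for a,b>1 is (a−1)/(a+b−2) = 22.74/34.78 = 0.6538.

0.6538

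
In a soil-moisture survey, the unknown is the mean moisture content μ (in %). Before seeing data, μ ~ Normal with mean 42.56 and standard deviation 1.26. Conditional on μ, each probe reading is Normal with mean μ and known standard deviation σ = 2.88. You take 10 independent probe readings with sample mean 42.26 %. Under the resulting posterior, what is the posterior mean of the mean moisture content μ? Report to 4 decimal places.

For Normal data with known variance σ², a Normal(μ₀, σ₀²) prior on μ is conjugate. Posterior precision = 1/σ₀² + n/σ²; posterior mean is the precision-weighted average of μ₀ and x̄.
n·x̄ = 10·42.26 = 422.6.
σ₀² = 1.26² = 1.5876, σ² = 2.88² = 8.2944; σ² + n·σ₀² = 8.2944 + 10·1.5876 = 24.1704.
Posterior mean = (μ₀/σ₀² + n·x̄/σ²)/(1/σ₀² + n/σ²) = (σ²·μ₀ + σ₀²·n·x̄)/(σ² + n·σ₀²) = (8.2944·42.56 + 1.5876·422.6)/24.1704 = 1023.929424/24.1704 = 42.3629.

42.3629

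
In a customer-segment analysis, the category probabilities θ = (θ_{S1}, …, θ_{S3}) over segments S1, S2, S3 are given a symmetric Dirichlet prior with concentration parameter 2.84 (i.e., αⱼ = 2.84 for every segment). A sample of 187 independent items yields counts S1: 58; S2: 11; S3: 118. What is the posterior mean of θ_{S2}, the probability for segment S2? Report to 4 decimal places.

The Dirichlet prior is conjugate to the Multinomial likelihood: each posterior αⱼ = prior αⱼ + observed count nⱼ.
Posterior concentration: (60.84, 13.84, 120.84), total = 195.52.
E[θ_{S2}|data] = α_{S2}/Σα = 13.84/195.52 = 0.0708.

0.0708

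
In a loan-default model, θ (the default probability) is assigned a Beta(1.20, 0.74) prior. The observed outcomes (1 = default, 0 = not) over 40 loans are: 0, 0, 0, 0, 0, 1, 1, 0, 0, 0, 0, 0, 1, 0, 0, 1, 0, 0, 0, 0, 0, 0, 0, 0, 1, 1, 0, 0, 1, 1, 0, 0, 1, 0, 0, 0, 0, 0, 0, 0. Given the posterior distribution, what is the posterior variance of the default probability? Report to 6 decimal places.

The Beta prior is conjugate to a Binomial/Bernoulli likelihood; the update adds successes to α and failures to β.
Posterior: Beta(α+k, β+n−k) = Beta(1.20+9, 0.74+31) = Beta(10.20, 31.74).
Var = αβ/((α+β)²(α+β+1)) = 10.20·31.74/(41.94²·42.94) = 0.004286.

0.004286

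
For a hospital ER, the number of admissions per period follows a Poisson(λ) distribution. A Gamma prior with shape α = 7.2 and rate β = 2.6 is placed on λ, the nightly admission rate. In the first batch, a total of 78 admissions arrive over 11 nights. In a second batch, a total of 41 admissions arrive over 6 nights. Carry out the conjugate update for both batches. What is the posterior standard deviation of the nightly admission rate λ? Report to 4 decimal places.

With a Gamma(shape α, rate β) prior, the Poisson likelihood is conjugate: the posterior is Gamma(α + ΣXᵢ, β + n).
After batch 1: Gamma(α+S, β+n) = Gamma(7.2+78, 2.6+11) = Gamma(85.2, 13.6).
After batch 2: Gamma(α+S, β+n) = Gamma(85.2+41, 13.6+6) = Gamma(126.2, 19.6).
SD = √α/β = √126.2/19.6 = 0.5732.

0.5732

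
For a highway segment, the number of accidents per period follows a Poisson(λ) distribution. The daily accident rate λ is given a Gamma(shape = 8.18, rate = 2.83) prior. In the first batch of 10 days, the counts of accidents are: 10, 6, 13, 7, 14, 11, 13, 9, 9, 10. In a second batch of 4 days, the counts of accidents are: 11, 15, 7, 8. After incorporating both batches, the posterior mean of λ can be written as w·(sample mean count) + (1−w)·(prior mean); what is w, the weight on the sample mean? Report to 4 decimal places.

0.8318

With a Gamma(shape α, rate β) prior, the Poisson likelihood is conjugate: the posterior is Gamma(α + ΣXᵢ, β + n).
Total number of days: n = 10 + 4 = 14.
Posterior mean = (α₀+S)/(β₀+n) = [n/(β₀+n)]·(S/n) + [β₀/(β₀+n)]·(α₀/β₀), so only n and β₀ enter the weight.
Weight on data w = n/(β₀+n) = 14/(2.83+14) = 14/16.83 = 0.8318.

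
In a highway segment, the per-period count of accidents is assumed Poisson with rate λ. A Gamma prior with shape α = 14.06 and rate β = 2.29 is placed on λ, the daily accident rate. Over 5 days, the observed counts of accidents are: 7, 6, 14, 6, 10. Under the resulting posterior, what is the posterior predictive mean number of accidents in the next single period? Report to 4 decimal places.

With a Gamma(shape α, rate β) prior, the Poisson likelihood is conjugate: the posterior is Gamma(α + ΣXᵢ, β + n).
Sum of counts S = 43 over n = 5 days.
Posterior: Gamma(α+S, β+n) = Gamma(14.06+43, 2.29+5) = Gamma(57.06, 7.29).
The predictive distribution for one future period is NegBinom with mean α/β = 7.8272.

7.8272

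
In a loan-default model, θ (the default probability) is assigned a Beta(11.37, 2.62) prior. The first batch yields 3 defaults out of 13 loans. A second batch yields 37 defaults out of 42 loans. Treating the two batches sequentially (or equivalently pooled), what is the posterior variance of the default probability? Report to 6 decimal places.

The Beta prior is conjugate to a Binomial/Bernoulli likelihood; the update adds successes to α and failures to β.
After batch 1: Beta(11.37+3, 2.62+10) = Beta(14.37, 12.62).
After batch 2: Beta(14.37+37, 12.62+5) = Beta(51.37, 17.62).
Var = αβ/((α+β)²(α+β+1)) = 51.37·17.62/(68.99²·69.99) = 0.002717.

0.002717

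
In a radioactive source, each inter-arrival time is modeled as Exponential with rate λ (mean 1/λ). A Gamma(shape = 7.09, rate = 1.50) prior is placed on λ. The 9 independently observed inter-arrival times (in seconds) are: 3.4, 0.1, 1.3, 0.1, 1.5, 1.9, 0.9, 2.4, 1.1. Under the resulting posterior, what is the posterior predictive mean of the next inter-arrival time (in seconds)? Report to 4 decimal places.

With a Gamma(shape α, rate β) prior on the exponential rate λ, the posterior after n observations with total T = Σxᵢ is Gamma(α+n, β+T).
Sum of observations T = 12.7 seconds; n = 9.
Posterior: Gamma(7.09+9, 1.50+12.7) = Gamma(16.09, 14.20).
The predictive distribution for the next observation is Lomax; its mean is β/(α−1) = 14.20/15.09 = 0.9410.

0.9410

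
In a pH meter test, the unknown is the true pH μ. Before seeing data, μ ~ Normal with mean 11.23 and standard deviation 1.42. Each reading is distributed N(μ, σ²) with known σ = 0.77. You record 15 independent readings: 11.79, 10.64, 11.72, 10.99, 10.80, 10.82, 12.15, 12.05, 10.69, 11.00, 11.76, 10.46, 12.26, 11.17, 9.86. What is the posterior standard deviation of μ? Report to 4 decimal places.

For Normal data with known variance σ², a Normal(μ₀, σ₀²) prior on μ is conjugate. Posterior precision = 1/σ₀² + n/σ²; posterior mean is the precision-weighted average of μ₀ and x̄.
σ₀² = 1.42² = 2.0164, σ² = 0.77² = 0.5929; σ² + n·σ₀² = 0.5929 + 15·2.0164 = 30.8389.
Posterior precision = 1/σ₀² + n/σ² = 1/2.0164 + 15/0.5929 = (σ² + n·σ₀²)/(σ₀²σ²) = 30.8389/(2.0164·0.5929); posterior variance σₙ² = σ₀²σ²/(σ² + n·σ₀²) = 2.0164·0.5929/30.8389 = 0.038767.
Posterior SD = √σₙ² = √(2.0164·0.5929/30.8389) = 0.1969.

0.1969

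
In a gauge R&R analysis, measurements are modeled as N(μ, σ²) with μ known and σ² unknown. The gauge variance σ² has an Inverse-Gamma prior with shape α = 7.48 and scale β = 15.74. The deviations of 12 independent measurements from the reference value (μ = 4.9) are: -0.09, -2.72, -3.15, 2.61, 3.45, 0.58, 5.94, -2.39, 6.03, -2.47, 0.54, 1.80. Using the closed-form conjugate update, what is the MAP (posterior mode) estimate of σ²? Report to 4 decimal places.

With known mean μ and an Inverse-Gamma(α, β) prior on σ², the Normal likelihood is conjugate: posterior is Inv-Gamma(α + n/2, β + Σ(xᵢ−μ)²/2).
Σ(xᵢ−μ)² = (-0.09)² + (-2.72)² + (-3.15)² + (2.61)² + (3.45)² + (0.58)² + (5.94)² + (-2.39)² + (6.03)² + (-2.47)² + (0.54)² + (1.80)² = 123.3691.
Posterior: Inv-Gamma(7.48 + 12/2, 15.74 + 123.3691/2) = Inv-Gamma(13.48, 77.42455).
Mode = β/(α+1) = 77.42455/14.48 = 5.3470.

5.3470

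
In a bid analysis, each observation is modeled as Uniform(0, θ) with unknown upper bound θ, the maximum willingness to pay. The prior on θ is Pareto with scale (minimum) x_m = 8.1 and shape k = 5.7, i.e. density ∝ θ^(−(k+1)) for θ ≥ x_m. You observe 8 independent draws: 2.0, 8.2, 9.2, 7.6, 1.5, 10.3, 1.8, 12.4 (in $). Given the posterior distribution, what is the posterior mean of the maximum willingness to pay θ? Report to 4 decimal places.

A Pareto(scale x_m, shape k) prior on the upper bound θ of Uniform(0, θ) is conjugate: posterior is Pareto(max(x_m, max xᵢ), k + n).
Sample maximum = 12.4; prior scale x_m = 8.1 → posterior scale = max = 12.4.
Posterior shape = 5.7 + 8 = 13.7.
E[θ|data] = k·x_m/(k−1) = 13.7·12.4/12.7 = 13.3764.

13.3764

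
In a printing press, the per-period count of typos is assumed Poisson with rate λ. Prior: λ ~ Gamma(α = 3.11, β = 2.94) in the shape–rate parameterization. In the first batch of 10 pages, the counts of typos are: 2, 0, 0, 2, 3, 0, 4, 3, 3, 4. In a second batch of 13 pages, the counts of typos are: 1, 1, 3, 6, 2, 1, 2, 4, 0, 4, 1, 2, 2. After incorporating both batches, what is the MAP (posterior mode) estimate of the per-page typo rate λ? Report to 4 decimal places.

With a Gamma(shape α, rate β) prior, the Poisson likelihood is conjugate: the posterior is Gamma(α + ΣXᵢ, β + n).
Batch 1: sum of counts S = 21 over n = 10 pages.
After batch 1: Gamma(α+S, β+n) = Gamma(3.11+21, 2.94+10) = Gamma(24.11, 12.94).
Batch 2: sum of counts S = 29 over n = 13 pages.
After batch 2: Gamma(α+S, β+n) = Gamma(24.11+29, 12.94+13) = Gamma(53.11, 25.94).
Mode of Gamma(α,β) for α≥1 is (α−1)/β = 52.11/25.94 = 2.0089.

2.0089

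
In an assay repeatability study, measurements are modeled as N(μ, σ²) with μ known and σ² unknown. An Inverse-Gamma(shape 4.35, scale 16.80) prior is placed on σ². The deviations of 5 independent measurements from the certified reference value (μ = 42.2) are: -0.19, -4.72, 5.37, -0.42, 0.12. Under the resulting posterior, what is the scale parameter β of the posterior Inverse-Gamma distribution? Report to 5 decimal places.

With known mean μ and an Inverse-Gamma(α, β) prior on σ², the Normal likelihood is conjugate: posterior is Inv-Gamma(α + n/2, β + Σ(xᵢ−μ)²/2).
Σ(xᵢ−μ)² = (-0.19)² + (-4.72)² + (5.37)² + (-0.42)² + (0.12)² = 51.3422.
Posterior: Inv-Gamma(4.35 + 5/2, 16.80 + 51.3422/2) = Inv-Gamma(6.85, 42.47110).
Posterior β = 42.47110.

42.47110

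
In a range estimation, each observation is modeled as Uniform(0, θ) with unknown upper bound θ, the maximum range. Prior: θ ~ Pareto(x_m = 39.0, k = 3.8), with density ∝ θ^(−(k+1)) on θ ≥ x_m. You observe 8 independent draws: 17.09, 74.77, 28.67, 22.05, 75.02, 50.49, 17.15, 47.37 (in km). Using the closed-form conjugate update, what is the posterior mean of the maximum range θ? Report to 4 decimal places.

81.9663

A Pareto(scale x_m, shape k) prior on the upper bound θ of Uniform(0, θ) is conjugate: posterior is Pareto(max(x_m, max xᵢ), k + n).
Sample maximum = 75.02; prior scale x_m = 39.0 → posterior scale = max = 75.02.
Posterior shape = 3.8 + 8 = 11.8.
E[θ|data] = k·x_m/(k−1) = 11.8·75.02/10.8 = 81.9663.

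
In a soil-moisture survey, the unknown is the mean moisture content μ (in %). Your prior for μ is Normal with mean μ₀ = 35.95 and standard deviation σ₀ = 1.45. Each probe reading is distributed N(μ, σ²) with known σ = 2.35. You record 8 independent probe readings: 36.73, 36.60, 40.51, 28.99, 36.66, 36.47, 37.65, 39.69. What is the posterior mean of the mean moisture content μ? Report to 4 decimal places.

36.4864

For Normal data with known variance σ², a Normal(μ₀, σ₀²) prior on μ is conjugate. Posterior precision = 1/σ₀² + n/σ²; posterior mean is the precision-weighted average of μ₀ and x̄.
Σxᵢ = 36.73 + 36.60 + 40.51 + 28.99 + 36.66 + 36.47 + 37.65 + 39.69 = 293.3, so n·x̄ = 293.3.
σ₀² = 1.45² = 2.1025, σ² = 2.35² = 5.5225; σ² + n·σ₀² = 5.5225 + 8·2.1025 = 22.3425.
Posterior mean = (μ₀/σ₀² + n·x̄/σ²)/(1/σ₀² + n/σ²) = (σ²·μ₀ + σ₀²·n·x̄)/(σ² + n·σ₀²) = (5.5225·35.95 + 2.1025·293.3)/22.3425 = 815.197125/22.3425 = 36.4864.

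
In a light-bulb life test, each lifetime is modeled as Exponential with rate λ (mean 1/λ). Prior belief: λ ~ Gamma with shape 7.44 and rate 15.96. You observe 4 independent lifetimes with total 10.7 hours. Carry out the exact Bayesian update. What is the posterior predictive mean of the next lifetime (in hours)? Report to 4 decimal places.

2.5536

With a Gamma(shape α, rate β) prior on the exponential rate λ, the posterior after n observations with total T = Σxᵢ is Gamma(α+n, β+T).
Posterior: Gamma(7.44+4, 15.96+10.7) = Gamma(11.44, 26.66).
The predictive distribution for the next observation is Lomax; its mean is β/(α−1) = 26.66/10.44 = 2.5536.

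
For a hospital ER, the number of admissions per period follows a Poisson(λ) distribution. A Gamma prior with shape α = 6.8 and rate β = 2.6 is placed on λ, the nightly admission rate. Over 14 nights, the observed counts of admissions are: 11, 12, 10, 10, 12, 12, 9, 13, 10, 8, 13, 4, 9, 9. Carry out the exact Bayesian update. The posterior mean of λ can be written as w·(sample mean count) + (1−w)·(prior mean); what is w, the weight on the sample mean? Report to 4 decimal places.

With a Gamma(shape α, rate β) prior, the Poisson likelihood is conjugate: the posterior is Gamma(α + ΣXᵢ, β + n).
Posterior mean = (α₀+S)/(β₀+n) = [n/(β₀+n)]·(S/n) + [β₀/(β₀+n)]·(α₀/β₀), so only n and β₀ enter the weight.
Weight on data w = n/(β₀+n) = 14/(2.6+14) = 14/16.6 = 0.8434.

0.8434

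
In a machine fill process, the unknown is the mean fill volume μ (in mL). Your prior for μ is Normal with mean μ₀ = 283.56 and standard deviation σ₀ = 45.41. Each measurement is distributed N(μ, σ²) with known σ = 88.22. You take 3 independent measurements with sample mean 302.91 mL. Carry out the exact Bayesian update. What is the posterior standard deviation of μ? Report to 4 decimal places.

For Normal data with known variance σ², a Normal(μ₀, σ₀²) prior on μ is conjugate. Posterior precision = 1/σ₀² + n/σ²; posterior mean is the precision-weighted average of μ₀ and x̄.
σ₀² = 45.41² = 2062.0681, σ² = 88.22² = 7782.7684; σ² + n·σ₀² = 7782.7684 + 3·2062.0681 = 13968.9727.
Posterior precision = 1/σ₀² + n/σ² = 1/2062.0681 + 3/7782.7684 = (σ² + n·σ₀²)/(σ₀²σ²) = 13968.9727/(2062.0681·7782.7684); posterior variance σₙ² = σ₀²σ²/(σ² + n·σ₀²) = 2062.0681·7782.7684/13968.9727 = 1148.874638.
Posterior SD = √σₙ² = √(2062.0681·7782.7684/13968.9727) = 33.8951.

33.8951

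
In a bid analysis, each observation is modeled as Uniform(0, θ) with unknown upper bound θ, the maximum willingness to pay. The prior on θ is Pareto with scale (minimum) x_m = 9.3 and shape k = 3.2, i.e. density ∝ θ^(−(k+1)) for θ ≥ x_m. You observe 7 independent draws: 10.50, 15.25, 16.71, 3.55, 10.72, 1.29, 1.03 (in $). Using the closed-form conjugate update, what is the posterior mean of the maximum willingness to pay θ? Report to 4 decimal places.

A Pareto(scale x_m, shape k) prior on the upper bound θ of Uniform(0, θ) is conjugate: posterior is Pareto(max(x_m, max xᵢ), k + n).
Sample maximum = 16.71; prior scale x_m = 9.3 → posterior scale = max = 16.71.
Posterior shape = 3.2 + 7 = 10.2.
E[θ|data] = k·x_m/(k−1) = 10.2·16.71/9.2 = 18.5263.

18.5263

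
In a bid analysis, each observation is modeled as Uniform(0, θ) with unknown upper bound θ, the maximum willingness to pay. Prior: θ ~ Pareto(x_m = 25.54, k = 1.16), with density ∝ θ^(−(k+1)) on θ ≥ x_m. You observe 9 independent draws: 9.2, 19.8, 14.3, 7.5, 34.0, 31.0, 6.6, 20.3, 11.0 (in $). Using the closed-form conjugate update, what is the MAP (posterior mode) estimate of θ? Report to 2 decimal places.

A Pareto(scale x_m, shape k) prior on the upper bound θ of Uniform(0, θ) is conjugate: posterior is Pareto(max(x_m, max xᵢ), k + n).
Sample maximum = 34.0; prior scale x_m = 25.54 → posterior scale = max = 34.00.
Posterior shape = 1.16 + 9 = 10.16.
The Pareto density is decreasing on [x_m, ∞), so the mode is x_m = 34.00.

34.00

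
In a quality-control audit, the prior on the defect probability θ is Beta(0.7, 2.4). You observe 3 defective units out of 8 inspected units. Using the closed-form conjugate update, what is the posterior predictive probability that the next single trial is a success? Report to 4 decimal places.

0.3333

The Beta prior is conjugate to a Binomial/Bernoulli likelihood; the update adds successes to α and failures to β.
Posterior: Beta(α+k, β+n−k) = Beta(0.7+3, 2.4+5) = Beta(3.7, 7.4).
For a single future Bernoulli trial, P(success | data) = α/(α+β) = 0.3333.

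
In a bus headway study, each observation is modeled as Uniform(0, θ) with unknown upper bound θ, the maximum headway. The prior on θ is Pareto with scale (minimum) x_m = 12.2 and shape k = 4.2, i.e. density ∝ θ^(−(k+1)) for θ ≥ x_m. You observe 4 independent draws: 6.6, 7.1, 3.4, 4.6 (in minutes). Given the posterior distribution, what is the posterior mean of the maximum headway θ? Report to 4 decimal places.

A Pareto(scale x_m, shape k) prior on the upper bound θ of Uniform(0, θ) is conjugate: posterior is Pareto(max(x_m, max xᵢ), k + n).
Sample maximum = 7.1; prior scale x_m = 12.2 → posterior scale = max = 12.2.
Posterior shape = 4.2 + 4 = 8.2.
E[θ|data] = k·x_m/(k−1) = 8.2·12.2/7.2 = 13.8944.

13.8944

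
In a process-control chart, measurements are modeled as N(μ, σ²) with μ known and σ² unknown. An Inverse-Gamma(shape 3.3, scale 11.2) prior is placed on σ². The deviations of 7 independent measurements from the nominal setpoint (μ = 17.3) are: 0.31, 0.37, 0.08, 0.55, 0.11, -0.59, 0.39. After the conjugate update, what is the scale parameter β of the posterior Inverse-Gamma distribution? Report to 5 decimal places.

With known mean μ and an Inverse-Gamma(α, β) prior on σ², the Normal likelihood is conjugate: posterior is Inv-Gamma(α + n/2, β + Σ(xᵢ−μ)²/2).
Σ(xᵢ−μ)² = (0.31)² + (0.37)² + (0.08)² + (0.55)² + (0.11)² + (-0.59)² + (0.39)² = 1.0542.
Posterior: Inv-Gamma(3.3 + 7/2, 11.2 + 1.0542/2) = Inv-Gamma(6.80, 11.72710).
Posterior β = 11.72710.

11.72710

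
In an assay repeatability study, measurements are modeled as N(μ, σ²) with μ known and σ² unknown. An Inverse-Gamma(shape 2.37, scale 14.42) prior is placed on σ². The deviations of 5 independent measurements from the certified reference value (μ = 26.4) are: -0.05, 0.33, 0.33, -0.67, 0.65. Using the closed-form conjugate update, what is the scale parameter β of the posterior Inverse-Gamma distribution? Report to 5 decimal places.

With known mean μ and an Inverse-Gamma(α, β) prior on σ², the Normal likelihood is conjugate: posterior is Inv-Gamma(α + n/2, β + Σ(xᵢ−μ)²/2).
Σ(xᵢ−μ)² = (-0.05)² + (0.33)² + (0.33)² + (-0.67)² + (0.65)² = 1.0917.
Posterior: Inv-Gamma(2.37 + 5/2, 14.42 + 1.0917/2) = Inv-Gamma(4.87, 14.96585).
Posterior β = 14.96585.

14.96585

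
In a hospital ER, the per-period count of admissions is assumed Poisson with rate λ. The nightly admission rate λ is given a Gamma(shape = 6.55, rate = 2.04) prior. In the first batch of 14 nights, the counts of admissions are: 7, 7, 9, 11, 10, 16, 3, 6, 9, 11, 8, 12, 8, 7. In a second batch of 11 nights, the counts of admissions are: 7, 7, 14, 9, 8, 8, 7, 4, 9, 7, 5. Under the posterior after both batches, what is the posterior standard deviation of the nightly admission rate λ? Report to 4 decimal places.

0.5430

With a Gamma(shape α, rate β) prior, the Poisson likelihood is conjugate: the posterior is Gamma(α + ΣXᵢ, β + n).
Batch 1: sum of counts S = 124 over n = 14 nights.
After batch 1: Gamma(α+S, β+n) = Gamma(6.55+124, 2.04+14) = Gamma(130.55, 16.04).
Batch 2: sum of counts S = 85 over n = 11 nights.
After batch 2: Gamma(α+S, β+n) = Gamma(130.55+85, 16.04+11) = Gamma(215.55, 27.04).
SD = √α/β = √215.55/27.04 = 0.5430.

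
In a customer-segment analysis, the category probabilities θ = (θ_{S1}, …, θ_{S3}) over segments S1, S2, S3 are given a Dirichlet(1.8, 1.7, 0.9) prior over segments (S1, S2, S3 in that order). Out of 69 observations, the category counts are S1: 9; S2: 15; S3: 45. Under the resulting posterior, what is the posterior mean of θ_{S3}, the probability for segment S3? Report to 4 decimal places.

The Dirichlet prior is conjugate to the Multinomial likelihood: each posterior αⱼ = prior αⱼ + observed count nⱼ.
Posterior concentration: (10.8, 16.7, 45.9), total = 73.4.
E[θ_{S3}|data] = α_{S3}/Σα = 45.9/73.4 = 0.6253.

0.6253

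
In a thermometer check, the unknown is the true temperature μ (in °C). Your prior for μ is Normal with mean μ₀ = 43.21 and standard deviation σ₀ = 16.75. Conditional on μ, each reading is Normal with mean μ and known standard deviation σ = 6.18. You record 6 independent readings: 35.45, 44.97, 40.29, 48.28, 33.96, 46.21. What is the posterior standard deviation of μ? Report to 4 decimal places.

For Normal data with known variance σ², a Normal(μ₀, σ₀²) prior on μ is conjugate. Posterior precision = 1/σ₀² + n/σ²; posterior mean is the precision-weighted average of μ₀ and x̄.
σ₀² = 16.75² = 280.5625, σ² = 6.18² = 38.1924; σ² + n·σ₀² = 38.1924 + 6·280.5625 = 1721.5674.
Posterior precision = 1/σ₀² + n/σ² = 1/280.5625 + 6/38.1924 = (σ² + n·σ₀²)/(σ₀²σ²) = 1721.5674/(280.5625·38.1924); posterior variance σₙ² = σ₀²σ²/(σ² + n·σ₀²) = 280.5625·38.1924/1721.5674 = 6.224186.
Posterior SD = √σₙ² = √(280.5625·38.1924/1721.5674) = 2.4948.

2.4948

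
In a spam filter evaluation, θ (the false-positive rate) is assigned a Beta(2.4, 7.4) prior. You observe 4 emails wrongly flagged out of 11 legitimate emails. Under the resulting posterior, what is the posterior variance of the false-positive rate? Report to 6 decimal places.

0.009771

The Beta prior is conjugate to a Binomial/Bernoulli likelihood; the update adds successes to α and failures to β.
Posterior: Beta(α+k, β+n−k) = Beta(2.4+4, 7.4+7) = Beta(6.4, 14.4).
Var = αβ/((α+β)²(α+β+1)) = 6.4·14.4/(20.8²·21.8) = 0.009771.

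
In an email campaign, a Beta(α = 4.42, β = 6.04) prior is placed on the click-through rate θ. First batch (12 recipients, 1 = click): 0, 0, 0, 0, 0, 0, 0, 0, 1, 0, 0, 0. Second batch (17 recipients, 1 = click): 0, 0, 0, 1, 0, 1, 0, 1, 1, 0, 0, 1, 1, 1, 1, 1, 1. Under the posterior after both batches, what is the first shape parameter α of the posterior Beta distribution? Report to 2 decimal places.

15.42

The Beta prior is conjugate to a Binomial/Bernoulli likelihood; the update adds successes to α and failures to β.
After batch 1: Beta(4.42+1, 6.04+11) = Beta(5.42, 17.04).
After batch 2: Beta(5.42+10, 17.04+7) = Beta(15.42, 24.04).
Posterior α = 15.42.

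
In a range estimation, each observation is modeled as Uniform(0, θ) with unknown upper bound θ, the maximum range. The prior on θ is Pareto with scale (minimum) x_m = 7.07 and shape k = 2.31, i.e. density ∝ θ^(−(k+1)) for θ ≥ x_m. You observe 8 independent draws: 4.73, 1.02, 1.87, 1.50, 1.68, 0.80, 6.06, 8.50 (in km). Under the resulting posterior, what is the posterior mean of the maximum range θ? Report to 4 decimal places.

A Pareto(scale x_m, shape k) prior on the upper bound θ of Uniform(0, θ) is conjugate: posterior is Pareto(max(x_m, max xᵢ), k + n).
Sample maximum = 8.50; prior scale x_m = 7.07 → posterior scale = max = 8.50.
Posterior shape = 2.31 + 8 = 10.31.
E[θ|data] = k·x_m/(k−1) = 10.31·8.50/9.31 = 9.4130.

9.4130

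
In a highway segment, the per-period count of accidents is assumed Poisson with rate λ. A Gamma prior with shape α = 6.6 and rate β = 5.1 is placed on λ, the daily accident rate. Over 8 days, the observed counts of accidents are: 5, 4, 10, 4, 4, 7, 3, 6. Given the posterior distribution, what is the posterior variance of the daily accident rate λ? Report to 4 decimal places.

0.2890

With a Gamma(shape α, rate β) prior, the Poisson likelihood is conjugate: the posterior is Gamma(α + ΣXᵢ, β + n).
Sum of counts S = 43 over n = 8 days.
Posterior: Gamma(α+S, β+n) = Gamma(6.6+43, 5.1+8) = Gamma(49.6, 13.1).
Var = α/β² = 49.6/13.1² = 0.2890.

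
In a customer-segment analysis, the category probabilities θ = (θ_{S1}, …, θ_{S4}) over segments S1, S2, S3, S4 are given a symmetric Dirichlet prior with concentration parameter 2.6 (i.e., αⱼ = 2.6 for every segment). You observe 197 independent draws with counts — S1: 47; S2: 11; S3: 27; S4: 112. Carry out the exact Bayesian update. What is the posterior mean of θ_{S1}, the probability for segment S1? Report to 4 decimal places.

0.2392

The Dirichlet prior is conjugate to the Multinomial likelihood: each posterior αⱼ = prior αⱼ + observed count nⱼ.
Posterior concentration: (49.6, 13.6, 29.6, 114.6), total = 207.4.
E[θ_{S1}|data] = α_{S1}/Σα = 49.6/207.4 = 0.2392.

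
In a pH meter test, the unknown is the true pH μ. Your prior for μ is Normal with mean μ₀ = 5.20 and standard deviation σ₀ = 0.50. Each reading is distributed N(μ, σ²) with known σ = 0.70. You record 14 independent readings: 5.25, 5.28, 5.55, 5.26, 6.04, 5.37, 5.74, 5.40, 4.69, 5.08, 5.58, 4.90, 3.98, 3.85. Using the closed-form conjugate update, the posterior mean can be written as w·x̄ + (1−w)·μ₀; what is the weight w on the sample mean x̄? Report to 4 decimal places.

For Normal data with known variance σ², a Normal(μ₀, σ₀²) prior on μ is conjugate. Posterior precision = 1/σ₀² + n/σ²; posterior mean is the precision-weighted average of μ₀ and x̄.
σ₀² = 0.50² = 0.25, σ² = 0.70² = 0.49. Prior precision 1/σ₀² = 1/0.25; data precision n/σ² = 14/0.49.
w = (n/σ²)/(1/σ₀² + n/σ²) = n·σ₀²/(σ² + n·σ₀²) = 14·0.25/(0.49 + 14·0.25) = 3.5/3.99 = 0.8772.

0.8772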